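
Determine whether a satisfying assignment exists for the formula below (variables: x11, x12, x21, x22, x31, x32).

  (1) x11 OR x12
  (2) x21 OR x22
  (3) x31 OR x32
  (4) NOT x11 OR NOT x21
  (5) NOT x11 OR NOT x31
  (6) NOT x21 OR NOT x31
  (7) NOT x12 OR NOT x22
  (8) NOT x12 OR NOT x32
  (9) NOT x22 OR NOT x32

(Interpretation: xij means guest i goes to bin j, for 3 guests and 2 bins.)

Branch on x11: set x11 = true.
Unit clause (NOT x21) forces x21 = false.
Unit clause (x22) forces x22 = true.
Unit clause (NOT x31) forces x31 = false.
Unit clause (x32) forces x32 = true.
That conflicts with the unit clause (NOT x32).
Backtrack on x11: now try x11 = false.
Unit clause (x12) forces x12 = true.
Unit clause (NOT x22) forces x22 = false.
Unit clause (x21) forces x21 = true.
Unit clause (NOT x31) forces x31 = false.
Unit clause (x32) forces x32 = true.
That conflicts with the unit clause (NOT x32).
Both values of x11 lead to a conflict.
No assignment satisfies every clause.

No, unsatisfiable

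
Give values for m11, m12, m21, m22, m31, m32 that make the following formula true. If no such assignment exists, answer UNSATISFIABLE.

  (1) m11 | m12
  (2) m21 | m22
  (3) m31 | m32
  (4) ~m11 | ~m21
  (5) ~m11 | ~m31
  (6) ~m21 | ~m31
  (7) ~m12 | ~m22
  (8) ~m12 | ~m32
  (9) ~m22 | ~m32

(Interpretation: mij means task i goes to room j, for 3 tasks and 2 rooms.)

UNSATISFIABLE

Case m11 = 1:
The clause (~m21) is unit, so m21 = 0.
The clause (m22) is unit, so m22 = 1.
The clause (~m31) is unit, so m31 = 0.
The clause (m32) is unit, so m32 = 1.
Now (~m32) is unsatisfied and unit — conflict.
That branch fails; take m11 = 0 instead.
The clause (m12) is unit, so m12 = 1.
The clause (~m22) is unit, so m22 = 0.
The clause (m21) is unit, so m21 = 1.
The clause (~m31) is unit, so m31 = 0.
The clause (m32) is unit, so m32 = 1.
Now (~m32) is unsatisfied and unit — conflict.
Either choice for m11 ends in contradiction.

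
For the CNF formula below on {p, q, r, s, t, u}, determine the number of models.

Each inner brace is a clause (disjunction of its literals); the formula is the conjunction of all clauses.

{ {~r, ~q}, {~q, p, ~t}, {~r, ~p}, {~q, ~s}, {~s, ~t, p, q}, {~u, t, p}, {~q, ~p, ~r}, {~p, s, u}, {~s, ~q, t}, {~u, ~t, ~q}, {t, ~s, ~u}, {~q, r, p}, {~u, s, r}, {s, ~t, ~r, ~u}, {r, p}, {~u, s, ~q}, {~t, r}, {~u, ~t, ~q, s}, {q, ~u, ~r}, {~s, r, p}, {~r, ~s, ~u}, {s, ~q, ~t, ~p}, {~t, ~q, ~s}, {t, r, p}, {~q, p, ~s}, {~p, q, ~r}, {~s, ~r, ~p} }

There are 2^6 = 64 truth assignments over (p, q, r, s, t, u).
Split on s. With s = 1, the clauses containing s are satisfied and ~s drops from the rest; 2 of the 2^5 = 32 assignments to the other variables satisfy what remains.
With s = 0, by the same count on the reduced clause set, 2 assignments work.
(One model: p=F, q=F, r=T, s=F, t=F, u=F.)
Total: 2 + 2 = 4.

4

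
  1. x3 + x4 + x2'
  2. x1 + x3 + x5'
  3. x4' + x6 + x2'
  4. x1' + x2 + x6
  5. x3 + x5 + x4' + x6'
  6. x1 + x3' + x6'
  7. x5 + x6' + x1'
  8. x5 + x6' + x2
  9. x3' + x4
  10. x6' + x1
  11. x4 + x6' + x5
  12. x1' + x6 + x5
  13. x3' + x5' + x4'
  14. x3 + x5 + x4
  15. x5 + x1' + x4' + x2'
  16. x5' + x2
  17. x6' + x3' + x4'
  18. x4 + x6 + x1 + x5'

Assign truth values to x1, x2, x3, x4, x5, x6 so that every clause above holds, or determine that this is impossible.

Try x3 = 0.
Try x4 = 1.
Try x1 = 1.
Try x6 = 1.
Unit clause (x5) forces x5 = 1.
Unit clause (x2) forces x2 = 1.
All clauses are satisfied.

x1=1; x2=1; x3=0; x4=1; x5=1; x6=1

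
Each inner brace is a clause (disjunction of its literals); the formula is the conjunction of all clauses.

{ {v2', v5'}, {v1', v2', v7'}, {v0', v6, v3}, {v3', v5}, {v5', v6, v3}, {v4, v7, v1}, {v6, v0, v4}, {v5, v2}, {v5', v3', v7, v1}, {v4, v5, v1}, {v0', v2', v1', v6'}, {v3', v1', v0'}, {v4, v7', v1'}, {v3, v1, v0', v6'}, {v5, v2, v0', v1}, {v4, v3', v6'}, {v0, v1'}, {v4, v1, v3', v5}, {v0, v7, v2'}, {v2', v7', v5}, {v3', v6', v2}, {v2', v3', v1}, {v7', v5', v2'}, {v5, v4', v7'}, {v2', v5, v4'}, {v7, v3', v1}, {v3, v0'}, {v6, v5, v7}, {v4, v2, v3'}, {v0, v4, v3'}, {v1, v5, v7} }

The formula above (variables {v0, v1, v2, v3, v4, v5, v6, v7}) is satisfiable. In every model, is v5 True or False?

Suppose v5 = 0.
(v3') alone gives v3 = 0.
(v2) alone gives v2 = 1.
(v7') alone gives v7 = 0.
(v0) alone gives v0 = 1.
That conflicts with the unit clause (v0').
So every satisfying assignment has v5 = True.

True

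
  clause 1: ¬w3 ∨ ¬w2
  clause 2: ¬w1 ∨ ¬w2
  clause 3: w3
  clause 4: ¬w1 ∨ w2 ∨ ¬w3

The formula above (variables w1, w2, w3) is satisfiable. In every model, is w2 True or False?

Suppose w2 = True.
From the singleton clause (¬w3), w3 = False.
Now (w3) is unsatisfied and unit — conflict.
So every satisfying assignment has w2 = False.

False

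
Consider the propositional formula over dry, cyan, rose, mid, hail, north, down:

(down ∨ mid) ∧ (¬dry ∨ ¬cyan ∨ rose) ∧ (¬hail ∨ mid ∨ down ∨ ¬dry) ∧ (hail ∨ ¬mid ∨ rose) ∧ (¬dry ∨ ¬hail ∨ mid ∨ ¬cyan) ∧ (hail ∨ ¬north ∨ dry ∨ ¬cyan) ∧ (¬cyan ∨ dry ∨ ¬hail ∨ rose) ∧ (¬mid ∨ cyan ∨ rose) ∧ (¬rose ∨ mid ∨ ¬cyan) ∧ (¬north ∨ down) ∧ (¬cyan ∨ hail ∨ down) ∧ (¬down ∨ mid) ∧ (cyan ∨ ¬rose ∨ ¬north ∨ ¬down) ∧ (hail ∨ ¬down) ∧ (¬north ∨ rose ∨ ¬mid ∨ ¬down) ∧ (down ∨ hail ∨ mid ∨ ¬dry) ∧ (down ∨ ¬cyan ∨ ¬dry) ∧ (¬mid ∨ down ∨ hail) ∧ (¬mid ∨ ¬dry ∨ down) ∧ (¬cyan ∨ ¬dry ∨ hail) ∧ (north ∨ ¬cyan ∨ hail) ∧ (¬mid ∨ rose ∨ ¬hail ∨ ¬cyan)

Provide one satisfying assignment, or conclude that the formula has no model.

dry: True,  cyan: True,  rose: True,  mid: True,  hail: True,  north: False,  down: True

Suppose down = True.
The clause (mid) is unit, so mid = True.
The clause (hail) is unit, so hail = True.
Suppose cyan = True.
The clause (rose) is unit, so rose = True.
No clause remains; dry, north are free.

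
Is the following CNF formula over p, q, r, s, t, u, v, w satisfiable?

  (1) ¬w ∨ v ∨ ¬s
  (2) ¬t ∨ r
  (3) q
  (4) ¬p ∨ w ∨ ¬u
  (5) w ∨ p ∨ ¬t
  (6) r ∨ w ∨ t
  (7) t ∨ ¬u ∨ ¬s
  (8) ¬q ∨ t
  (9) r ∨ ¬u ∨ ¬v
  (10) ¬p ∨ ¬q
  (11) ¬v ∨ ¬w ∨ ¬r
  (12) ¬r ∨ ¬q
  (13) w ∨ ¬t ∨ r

No

(q) alone gives q = True.
(t) alone gives t = True.
(r) alone gives r = True.
Now (¬r) is unsatisfied and unit — conflict.
No assignment satisfies every clause.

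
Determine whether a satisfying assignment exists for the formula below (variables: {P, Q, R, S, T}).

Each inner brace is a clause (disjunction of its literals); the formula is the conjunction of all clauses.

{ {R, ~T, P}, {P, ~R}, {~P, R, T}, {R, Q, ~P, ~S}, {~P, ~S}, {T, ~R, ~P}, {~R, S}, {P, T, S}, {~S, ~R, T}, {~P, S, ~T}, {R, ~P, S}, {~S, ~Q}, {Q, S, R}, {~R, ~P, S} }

Try P = 0.
From the singleton clause (~R), R = 0.
From the singleton clause (~T), T = 0.
From the singleton clause (S), S = 1.
From the singleton clause (~Q), Q = 0.
This assignment satisfies each clause.
A satisfying assignment: P=0; Q=0; R=0; S=1; T=0.

Yes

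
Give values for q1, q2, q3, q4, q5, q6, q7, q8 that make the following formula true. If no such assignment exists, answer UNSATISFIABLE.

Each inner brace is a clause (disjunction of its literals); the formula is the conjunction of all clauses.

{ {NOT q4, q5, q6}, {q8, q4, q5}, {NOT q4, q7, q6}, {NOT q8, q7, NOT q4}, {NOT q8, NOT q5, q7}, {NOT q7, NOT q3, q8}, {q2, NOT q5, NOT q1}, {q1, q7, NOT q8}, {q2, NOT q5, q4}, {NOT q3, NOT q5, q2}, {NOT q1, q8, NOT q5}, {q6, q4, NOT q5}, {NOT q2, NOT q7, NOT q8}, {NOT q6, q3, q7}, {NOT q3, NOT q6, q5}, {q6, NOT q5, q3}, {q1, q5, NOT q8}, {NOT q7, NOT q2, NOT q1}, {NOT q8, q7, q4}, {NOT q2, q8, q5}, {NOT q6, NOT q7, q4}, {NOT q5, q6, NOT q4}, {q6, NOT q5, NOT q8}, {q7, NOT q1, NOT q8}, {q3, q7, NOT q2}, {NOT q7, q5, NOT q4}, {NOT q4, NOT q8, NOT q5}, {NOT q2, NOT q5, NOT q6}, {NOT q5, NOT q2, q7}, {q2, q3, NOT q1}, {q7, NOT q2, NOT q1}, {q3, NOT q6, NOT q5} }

q1 ↦ true, q2 ↦ false, q3 ↦ true, q4 ↦ false, q5 ↦ false, q6 ↦ false, q7 ↦ true, q8 ↦ true

Try q4 = false.
Try q8 = true.
Unit clause (q7) forces q7 = true.
Unit clause (NOT q2) forces q2 = false.
Unit clause (NOT q5) forces q5 = false.
Unit clause (q1) forces q1 = true.
Unit clause (NOT q6) forces q6 = false.
Unit clause (q3) forces q3 = true.
Every clause now holds.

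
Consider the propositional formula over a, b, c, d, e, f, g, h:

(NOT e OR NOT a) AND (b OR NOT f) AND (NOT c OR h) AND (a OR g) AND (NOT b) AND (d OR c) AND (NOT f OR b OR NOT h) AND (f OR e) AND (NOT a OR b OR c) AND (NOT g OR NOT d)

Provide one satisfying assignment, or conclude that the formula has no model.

The clause (NOT b) is unit, so b = false.
The clause (NOT f) is unit, so f = false.
The clause (e) is unit, so e = true.
The clause (NOT a) is unit, so a = false.
The clause (g) is unit, so g = true.
The clause (NOT d) is unit, so d = false.
The clause (c) is unit, so c = true.
The clause (h) is unit, so h = true.
All clauses are satisfied.

a=false; b=false; c=true; d=false; e=true; f=false; g=true; h=true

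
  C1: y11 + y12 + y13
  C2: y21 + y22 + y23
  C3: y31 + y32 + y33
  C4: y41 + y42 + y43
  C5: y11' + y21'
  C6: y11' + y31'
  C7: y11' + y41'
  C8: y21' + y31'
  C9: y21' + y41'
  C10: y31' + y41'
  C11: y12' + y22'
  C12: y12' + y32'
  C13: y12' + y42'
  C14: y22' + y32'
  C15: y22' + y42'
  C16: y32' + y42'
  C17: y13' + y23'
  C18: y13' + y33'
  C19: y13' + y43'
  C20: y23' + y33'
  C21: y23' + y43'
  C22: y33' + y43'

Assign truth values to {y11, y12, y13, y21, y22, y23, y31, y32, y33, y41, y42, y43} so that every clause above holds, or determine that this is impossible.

UNSATISFIABLE

Branch on y11: set y11 = 0.
Branch on y12: set y12 = 1.
From the singleton clause (y22'), y22 = 0.
From the singleton clause (y32'), y32 = 0.
From the singleton clause (y42'), y42 = 0.
Branch on y21: set y21 = 1.
From the singleton clause (y31'), y31 = 0.
From the singleton clause (y33), y33 = 1.
From the singleton clause (y41'), y41 = 0.
From the singleton clause (y43), y43 = 1.
That conflicts with the unit clause (y43').
So y21 must be the other value — set y21 = 0.
From the singleton clause (y23), y23 = 1.
From the singleton clause (y13'), y13 = 0.
From the singleton clause (y33'), y33 = 0.
From the singleton clause (y31), y31 = 1.
From the singleton clause (y41'), y41 = 0.
From the singleton clause (y43), y43 = 1.
That conflicts with the unit clause (y43').
Either choice for y21 ends in contradiction.
So y12 must be the other value — set y12 = 0.
From the singleton clause (y13), y13 = 1.
From the singleton clause (y23'), y23 = 0.
From the singleton clause (y33'), y33 = 0.
From the singleton clause (y43'), y43 = 0.
Branch on y21: set y21 = 1.
From the singleton clause (y31'), y31 = 0.
From the singleton clause (y32), y32 = 1.
From the singleton clause (y41'), y41 = 0.
From the singleton clause (y42), y42 = 1.
That conflicts with the unit clause (y42').
So y21 must be the other value — set y21 = 0.
From the singleton clause (y22), y22 = 1.
From the singleton clause (y32'), y32 = 0.
From the singleton clause (y31), y31 = 1.
From the singleton clause (y41'), y41 = 0.
From the singleton clause (y42), y42 = 1.
That conflicts with the unit clause (y42').
Either choice for y21 ends in contradiction.
Either choice for y12 ends in contradiction.
So y11 must be the other value — set y11 = 1.
From the singleton clause (y21'), y21 = 0.
From the singleton clause (y31'), y31 = 0.
From the singleton clause (y41'), y41 = 0.
Branch on y22: set y22 = 1.
From the singleton clause (y12'), y12 = 0.
From the singleton clause (y32'), y32 = 0.
From the singleton clause (y33), y33 = 1.
From the singleton clause (y42'), y42 = 0.
From the singleton clause (y43), y43 = 1.
That conflicts with the unit clause (y43').
So y22 must be the other value — set y22 = 0.
From the singleton clause (y23), y23 = 1.
From the singleton clause (y13'), y13 = 0.
From the singleton clause (y33'), y33 = 0.
From the singleton clause (y32), y32 = 1.
From the singleton clause (y12'), y12 = 0.
From the singleton clause (y42'), y42 = 0.
From the singleton clause (y43), y43 = 1.
That conflicts with the unit clause (y43').
Either choice for y22 ends in contradiction.
Either choice for y11 ends in contradiction.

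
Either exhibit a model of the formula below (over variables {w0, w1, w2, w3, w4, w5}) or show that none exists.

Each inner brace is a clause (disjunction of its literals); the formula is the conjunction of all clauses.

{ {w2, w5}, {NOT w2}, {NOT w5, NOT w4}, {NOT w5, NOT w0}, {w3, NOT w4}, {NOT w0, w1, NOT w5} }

w0=false; w1=true; w2=false; w3=true; w4=false; w5=true

(NOT w2) alone gives w2 = false.
(w5) alone gives w5 = true.
(NOT w4) alone gives w4 = false.
(NOT w0) alone gives w0 = false.
No clause remains; w1, w3 are free.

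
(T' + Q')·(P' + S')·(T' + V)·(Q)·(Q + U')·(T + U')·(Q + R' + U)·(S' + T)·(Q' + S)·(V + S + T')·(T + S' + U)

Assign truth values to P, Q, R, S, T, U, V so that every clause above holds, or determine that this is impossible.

UNSATISFIABLE

(Q) alone gives Q = 1.
(T') alone gives T = 0.
(U') alone gives U = 0.
(S') alone gives S = 0.
But (S) is also a unit clause — contradiction.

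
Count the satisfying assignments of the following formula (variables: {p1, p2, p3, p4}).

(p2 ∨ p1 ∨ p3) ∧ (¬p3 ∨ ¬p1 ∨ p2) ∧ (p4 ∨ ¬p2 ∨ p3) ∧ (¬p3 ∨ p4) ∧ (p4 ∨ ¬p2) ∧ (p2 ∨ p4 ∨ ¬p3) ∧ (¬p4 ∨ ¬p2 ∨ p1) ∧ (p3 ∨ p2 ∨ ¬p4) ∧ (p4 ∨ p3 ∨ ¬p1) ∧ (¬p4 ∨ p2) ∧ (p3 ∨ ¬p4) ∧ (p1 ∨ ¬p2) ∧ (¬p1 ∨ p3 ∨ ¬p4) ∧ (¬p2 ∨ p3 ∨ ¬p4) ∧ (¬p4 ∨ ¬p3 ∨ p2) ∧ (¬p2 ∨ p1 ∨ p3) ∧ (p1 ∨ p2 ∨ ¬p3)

1

There are 2^4 = 16 truth assignments over (p1, p2, p3, p4).
Check each against the 17 clauses (columns in the order p1, p2, p3, p4):
  F F F F  ✗ fails (p2 ∨ p1 ∨ p3)
  F F F T  ✗ fails (p2 ∨ p1 ∨ p3)
  F F T F  ✗ fails (¬p3 ∨ p4)
  F F T T  ✗ fails (¬p4 ∨ p2)
  F T F F  ✗ fails (p4 ∨ ¬p2 ∨ p3)
  F T F T  ✗ fails (¬p4 ∨ ¬p2 ∨ p1)
  F T T F  ✗ fails (¬p3 ∨ p4)
  F T T T  ✗ fails (¬p4 ∨ ¬p2 ∨ p1)
  T F F F  ✗ fails (p4 ∨ p3 ∨ ¬p1)
  T F F T  ✗ fails (p3 ∨ p2 ∨ ¬p4)
  T F T F  ✗ fails (¬p3 ∨ ¬p1 ∨ p2)
  T F T T  ✗ fails (¬p3 ∨ ¬p1 ∨ p2)
  T T F F  ✗ fails (p4 ∨ ¬p2 ∨ p3)
  T T F T  ✗ fails (p3 ∨ ¬p4)
  T T T F  ✗ fails (¬p3 ∨ p4)
  T T T T  ✓ satisfies all
1 of the 16 rows is a model.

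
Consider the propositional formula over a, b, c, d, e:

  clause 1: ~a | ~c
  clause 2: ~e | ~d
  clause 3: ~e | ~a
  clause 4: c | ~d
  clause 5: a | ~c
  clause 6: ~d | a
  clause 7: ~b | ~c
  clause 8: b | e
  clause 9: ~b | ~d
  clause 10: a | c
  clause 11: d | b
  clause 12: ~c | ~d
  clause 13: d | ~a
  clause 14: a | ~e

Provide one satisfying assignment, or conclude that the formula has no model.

UNSATISFIABLE

Case a = 0:
Unit clause (~c) forces c = 0.
But (c) is also a unit clause — contradiction.
So a must be the other value — set a = 1.
Unit clause (~c) forces c = 0.
Unit clause (~e) forces e = 0.
Unit clause (~d) forces d = 0.
But (d) is also a unit clause — contradiction.
Both values of a lead to a conflict.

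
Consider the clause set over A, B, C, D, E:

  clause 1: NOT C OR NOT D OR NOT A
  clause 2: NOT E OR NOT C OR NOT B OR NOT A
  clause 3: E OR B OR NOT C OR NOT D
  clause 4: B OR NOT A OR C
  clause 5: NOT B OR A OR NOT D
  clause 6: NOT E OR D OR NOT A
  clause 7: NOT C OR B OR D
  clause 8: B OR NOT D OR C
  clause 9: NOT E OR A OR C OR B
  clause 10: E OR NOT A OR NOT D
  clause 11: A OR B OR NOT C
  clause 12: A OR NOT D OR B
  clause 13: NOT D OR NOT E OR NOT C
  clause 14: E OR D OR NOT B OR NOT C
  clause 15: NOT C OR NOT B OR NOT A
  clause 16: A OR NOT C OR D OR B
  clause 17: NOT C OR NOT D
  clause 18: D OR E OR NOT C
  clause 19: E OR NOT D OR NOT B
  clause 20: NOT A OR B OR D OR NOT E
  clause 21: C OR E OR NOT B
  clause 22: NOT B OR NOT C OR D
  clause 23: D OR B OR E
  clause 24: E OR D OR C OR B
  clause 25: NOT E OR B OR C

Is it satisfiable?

Suppose C = false.
Suppose B = true.
(E) alone gives E = true.
Suppose A = true.
(D) alone gives D = true.
This assignment satisfies each clause.
A satisfying assignment: A ↦ true,  B ↦ true,  C ↦ false,  D ↦ true,  E ↦ true.

Satisfiable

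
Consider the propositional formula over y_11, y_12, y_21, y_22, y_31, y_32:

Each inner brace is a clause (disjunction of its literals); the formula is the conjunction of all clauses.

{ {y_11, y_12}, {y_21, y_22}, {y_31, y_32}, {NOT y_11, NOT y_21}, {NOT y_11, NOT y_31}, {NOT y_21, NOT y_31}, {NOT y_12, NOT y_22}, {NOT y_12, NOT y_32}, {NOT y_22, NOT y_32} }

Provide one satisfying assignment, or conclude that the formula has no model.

Branch on y_11: set y_11 = true.
From the singleton clause (NOT y_21), y_21 = false.
From the singleton clause (y_22), y_22 = true.
From the singleton clause (NOT y_31), y_31 = false.
From the singleton clause (y_32), y_32 = true.
That conflicts with the unit clause (NOT y_32).
Undo y_11 and try y_11 = false.
From the singleton clause (y_12), y_12 = true.
From the singleton clause (NOT y_22), y_22 = false.
From the singleton clause (y_21), y_21 = true.
From the singleton clause (NOT y_31), y_31 = false.
From the singleton clause (y_32), y_32 = true.
That conflicts with the unit clause (NOT y_32).
Either choice for y_11 ends in contradiction.

UNSATISFIABLE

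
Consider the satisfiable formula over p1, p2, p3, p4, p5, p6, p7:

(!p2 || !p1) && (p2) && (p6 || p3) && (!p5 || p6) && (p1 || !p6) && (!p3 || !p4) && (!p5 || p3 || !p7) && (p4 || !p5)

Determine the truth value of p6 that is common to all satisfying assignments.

False

Suppose p6 = true.
From the singleton clause (p2), p2 = true.
From the singleton clause (!p1), p1 = false.
Now (p1) is unsatisfied and unit — conflict.
So every satisfying assignment has p6 = False.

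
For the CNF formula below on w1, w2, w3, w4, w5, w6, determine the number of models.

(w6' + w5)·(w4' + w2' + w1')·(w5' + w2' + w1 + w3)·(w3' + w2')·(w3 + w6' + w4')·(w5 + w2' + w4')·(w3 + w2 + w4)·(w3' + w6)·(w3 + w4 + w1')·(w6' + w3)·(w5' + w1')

There are 2^6 = 64 truth assignments over (w1, w2, w3, w4, w5, w6).
Split on w4. With w4 = 1, the clauses containing w4 are satisfied and w4' drops from the rest; 4 of the 2^5 = 32 assignments to the other variables satisfy what remains.
With w4 = 0, by the same count on the reduced clause set, 2 assignments work.
Total: 4 + 2 = 6.

6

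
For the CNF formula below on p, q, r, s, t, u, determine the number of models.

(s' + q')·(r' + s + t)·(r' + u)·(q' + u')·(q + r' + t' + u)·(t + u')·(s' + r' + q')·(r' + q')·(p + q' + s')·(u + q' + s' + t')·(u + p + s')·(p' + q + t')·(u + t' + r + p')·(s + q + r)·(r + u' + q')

7

There are 2^6 = 64 truth assignments over (p, q, r, s, t, u).
Split on s. With s = 1, the clauses containing s are satisfied and s' drops from the rest; 3 of the 2^5 = 32 assignments to the other variables satisfy what remains.
With s = 0, by the same count on the reduced clause set, 4 assignments work.
Total: 3 + 4 = 7.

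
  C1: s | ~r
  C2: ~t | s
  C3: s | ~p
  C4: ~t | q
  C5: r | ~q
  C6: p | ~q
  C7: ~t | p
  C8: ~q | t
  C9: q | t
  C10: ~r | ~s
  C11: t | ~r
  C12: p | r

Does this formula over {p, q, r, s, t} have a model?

No

Suppose s = 1.
(~r) alone gives r = 0.
(~q) alone gives q = 0.
(~t) alone gives t = 0.
But (t) is also a unit clause — contradiction.
Backtrack on s: now try s = 0.
(~r) alone gives r = 0.
(~t) alone gives t = 0.
(~p) alone gives p = 0.
But (p) is also a unit clause — contradiction.
Either choice for s ends in contradiction.
No assignment satisfies every clause.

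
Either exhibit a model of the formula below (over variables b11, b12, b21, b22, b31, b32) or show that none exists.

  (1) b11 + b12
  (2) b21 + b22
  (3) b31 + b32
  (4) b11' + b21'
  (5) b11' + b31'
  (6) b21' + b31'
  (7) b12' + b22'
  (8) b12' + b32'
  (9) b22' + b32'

Suppose b11 = 1.
From the singleton clause (b21'), b21 = 0.
From the singleton clause (b22), b22 = 1.
From the singleton clause (b31'), b31 = 0.
From the singleton clause (b32), b32 = 1.
But (b32') is also a unit clause — contradiction.
Undo b11 and try b11 = 0.
From the singleton clause (b12), b12 = 1.
From the singleton clause (b22'), b22 = 0.
From the singleton clause (b21), b21 = 1.
From the singleton clause (b31'), b31 = 0.
From the singleton clause (b32), b32 = 1.
But (b32') is also a unit clause — contradiction.
Both values of b11 lead to a conflict.

UNSATISFIABLE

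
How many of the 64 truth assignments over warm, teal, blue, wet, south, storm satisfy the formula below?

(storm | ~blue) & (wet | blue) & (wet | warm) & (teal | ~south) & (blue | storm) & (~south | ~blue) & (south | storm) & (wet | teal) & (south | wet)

There are 2^6 = 64 truth assignments over (warm, teal, blue, wet, south, storm).
Split on wet. With wet = 1, the clauses containing wet are satisfied and ~wet drops from the rest; 10 of the 2^5 = 32 assignments to the other variables satisfy what remains.
With wet = 0, by the same count on the reduced clause set, 0 assignments work.
Total: 10 + 0 = 10.

10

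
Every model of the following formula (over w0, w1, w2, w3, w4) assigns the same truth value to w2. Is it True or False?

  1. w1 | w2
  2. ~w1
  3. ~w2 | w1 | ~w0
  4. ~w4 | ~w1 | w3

Suppose w2 = 0.
(w1) alone gives w1 = 1.
But (~w1) is also a unit clause — contradiction.
So every satisfying assignment has w2 = True.

True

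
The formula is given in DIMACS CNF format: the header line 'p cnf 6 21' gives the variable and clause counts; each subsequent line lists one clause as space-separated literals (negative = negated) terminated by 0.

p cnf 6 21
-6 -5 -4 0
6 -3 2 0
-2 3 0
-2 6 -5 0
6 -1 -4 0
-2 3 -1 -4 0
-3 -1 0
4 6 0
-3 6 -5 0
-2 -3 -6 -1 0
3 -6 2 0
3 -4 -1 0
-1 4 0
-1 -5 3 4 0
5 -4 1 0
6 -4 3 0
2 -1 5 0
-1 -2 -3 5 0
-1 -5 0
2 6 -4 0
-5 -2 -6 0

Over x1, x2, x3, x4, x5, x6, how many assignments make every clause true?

There are 2^6 = 64 truth assignments over (x1, x2, x3, x4, x5, x6).
Split on x6. With x6 = True, the clauses containing x6 are satisfied and ¬x6 drops from the rest; 3 of the 2^5 = 32 assignments to the other variables satisfy what remains.
With x6 = False, by the same count on the reduced clause set, 0 assignments work.
(One model: x1=F, x2=F, x3=T, x4=F, x5=F, x6=T.)
Total: 3 + 0 = 3.

3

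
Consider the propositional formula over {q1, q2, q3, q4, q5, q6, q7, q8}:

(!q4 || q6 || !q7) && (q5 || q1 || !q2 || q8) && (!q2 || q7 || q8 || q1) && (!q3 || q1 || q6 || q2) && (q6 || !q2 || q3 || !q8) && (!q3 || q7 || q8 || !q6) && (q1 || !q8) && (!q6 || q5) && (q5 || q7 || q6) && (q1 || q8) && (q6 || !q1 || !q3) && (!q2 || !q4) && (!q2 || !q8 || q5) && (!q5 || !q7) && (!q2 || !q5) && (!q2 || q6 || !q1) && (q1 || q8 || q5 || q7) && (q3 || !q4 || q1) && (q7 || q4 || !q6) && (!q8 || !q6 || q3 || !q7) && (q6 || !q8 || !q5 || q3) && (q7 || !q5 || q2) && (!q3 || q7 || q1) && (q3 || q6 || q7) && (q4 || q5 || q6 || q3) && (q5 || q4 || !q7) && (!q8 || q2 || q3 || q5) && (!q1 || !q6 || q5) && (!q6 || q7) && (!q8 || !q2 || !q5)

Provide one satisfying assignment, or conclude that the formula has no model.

Suppose q1 = true.
Suppose q6 = false.
From the singleton clause (!q3), q3 = false.
From the singleton clause (!q2), q2 = false.
From the singleton clause (q7), q7 = true.
From the singleton clause (!q4), q4 = false.
From the singleton clause (!q5), q5 = false.
But (q5) is also a unit clause — contradiction.
Backtrack on q6: now try q6 = true.
From the singleton clause (q5), q5 = true.
From the singleton clause (!q7), q7 = false.
But (q7) is also a unit clause — contradiction.
Either choice for q6 ends in contradiction.
Backtrack on q1: now try q1 = false.
From the singleton clause (!q8), q8 = false.
But (q8) is also a unit clause — contradiction.
Either choice for q1 ends in contradiction.

UNSATISFIABLE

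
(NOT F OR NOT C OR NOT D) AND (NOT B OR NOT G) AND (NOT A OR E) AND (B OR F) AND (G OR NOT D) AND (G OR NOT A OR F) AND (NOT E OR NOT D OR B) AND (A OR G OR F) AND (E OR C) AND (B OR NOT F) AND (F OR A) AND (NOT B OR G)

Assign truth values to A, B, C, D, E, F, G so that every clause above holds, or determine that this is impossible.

Branch on B: set B = false.
The clause (F) is unit, so F = true.
That conflicts with the unit clause (NOT F).
Undo B and try B = true.
The clause (NOT G) is unit, so G = false.
That conflicts with the unit clause (G).
Either choice for B ends in contradiction.

UNSATISFIABLE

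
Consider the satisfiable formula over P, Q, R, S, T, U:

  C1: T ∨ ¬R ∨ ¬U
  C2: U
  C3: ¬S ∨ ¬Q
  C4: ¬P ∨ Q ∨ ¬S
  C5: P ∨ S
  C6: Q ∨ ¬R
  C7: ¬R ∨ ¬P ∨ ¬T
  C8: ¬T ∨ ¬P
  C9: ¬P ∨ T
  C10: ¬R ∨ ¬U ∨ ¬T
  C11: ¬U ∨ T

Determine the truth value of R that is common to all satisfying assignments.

Suppose R = True.
Unit clause (U) forces U = True.
Unit clause (T) forces T = True.
Now (¬T) is unsatisfied and unit — conflict.
So every satisfying assignment has R = False.

False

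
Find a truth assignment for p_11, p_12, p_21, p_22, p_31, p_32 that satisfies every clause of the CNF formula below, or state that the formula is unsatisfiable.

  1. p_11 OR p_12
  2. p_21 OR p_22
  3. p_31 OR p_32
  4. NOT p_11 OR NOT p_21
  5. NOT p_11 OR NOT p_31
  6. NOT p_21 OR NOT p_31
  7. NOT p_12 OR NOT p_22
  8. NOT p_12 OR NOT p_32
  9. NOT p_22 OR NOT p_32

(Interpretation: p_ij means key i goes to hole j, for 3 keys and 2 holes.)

UNSATISFIABLE

Try p_11 = true.
(NOT p_21) alone gives p_21 = false.
(p_22) alone gives p_22 = true.
(NOT p_31) alone gives p_31 = false.
(p_32) alone gives p_32 = true.
Now (NOT p_32) is unsatisfied and unit — conflict.
So p_11 must be the other value — set p_11 = false.
(p_12) alone gives p_12 = true.
(NOT p_22) alone gives p_22 = false.
(p_21) alone gives p_21 = true.
(NOT p_31) alone gives p_31 = false.
(p_32) alone gives p_32 = true.
Now (NOT p_32) is unsatisfied and unit — conflict.
Either choice for p_11 ends in contradiction.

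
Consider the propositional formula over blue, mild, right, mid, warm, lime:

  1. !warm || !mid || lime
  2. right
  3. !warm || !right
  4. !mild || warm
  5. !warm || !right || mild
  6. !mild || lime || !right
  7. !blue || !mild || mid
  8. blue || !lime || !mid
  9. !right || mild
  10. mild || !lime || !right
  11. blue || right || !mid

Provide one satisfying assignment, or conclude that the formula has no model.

Unit clause (right) forces right = true.
Unit clause (!warm) forces warm = false.
Unit clause (!mild) forces mild = false.
That conflicts with the unit clause (mild).

UNSATISFIABLE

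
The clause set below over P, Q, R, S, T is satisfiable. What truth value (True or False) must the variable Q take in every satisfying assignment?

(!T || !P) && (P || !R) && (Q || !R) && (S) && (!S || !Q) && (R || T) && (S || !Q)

Suppose Q = true.
The clause (S) is unit, so S = true.
But (!S) is also a unit clause — contradiction.
So every satisfying assignment has Q = False.

False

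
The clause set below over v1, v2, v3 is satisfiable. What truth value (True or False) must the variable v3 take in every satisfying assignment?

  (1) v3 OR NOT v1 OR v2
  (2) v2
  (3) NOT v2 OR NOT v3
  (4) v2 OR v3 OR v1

False

Suppose v3 = true.
Unit clause (v2) forces v2 = true.
That conflicts with the unit clause (NOT v2).
So every satisfying assignment has v3 = False.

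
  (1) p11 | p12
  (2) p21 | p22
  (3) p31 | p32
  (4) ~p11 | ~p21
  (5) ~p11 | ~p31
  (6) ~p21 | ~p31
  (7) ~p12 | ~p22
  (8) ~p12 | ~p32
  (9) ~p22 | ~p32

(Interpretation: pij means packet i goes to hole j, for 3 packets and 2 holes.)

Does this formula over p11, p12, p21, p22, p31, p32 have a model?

No

Suppose p11 = 1.
The clause (~p21) is unit, so p21 = 0.
The clause (p22) is unit, so p22 = 1.
The clause (~p31) is unit, so p31 = 0.
The clause (p32) is unit, so p32 = 1.
That conflicts with the unit clause (~p32).
Backtrack on p11: now try p11 = 0.
The clause (p12) is unit, so p12 = 1.
The clause (~p22) is unit, so p22 = 0.
The clause (p21) is unit, so p21 = 1.
The clause (~p31) is unit, so p31 = 0.
The clause (p32) is unit, so p32 = 1.
That conflicts with the unit clause (~p32).
Neither p11 = 1 nor p11 = 0 works.
No assignment satisfies every clause.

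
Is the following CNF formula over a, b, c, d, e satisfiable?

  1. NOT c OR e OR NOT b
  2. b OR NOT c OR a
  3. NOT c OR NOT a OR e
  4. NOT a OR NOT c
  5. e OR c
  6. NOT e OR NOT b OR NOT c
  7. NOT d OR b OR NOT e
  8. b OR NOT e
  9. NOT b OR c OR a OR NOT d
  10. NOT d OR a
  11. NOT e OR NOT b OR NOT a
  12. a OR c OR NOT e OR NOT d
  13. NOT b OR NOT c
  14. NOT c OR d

Suppose a = false.
From the singleton clause (NOT d), d = false.
From the singleton clause (NOT c), c = false.
From the singleton clause (e), e = true.
From the singleton clause (b), b = true.
Every clause now holds.
A satisfying assignment: a ↦ false, b ↦ true, c ↦ false, d ↦ false, e ↦ true.

Yes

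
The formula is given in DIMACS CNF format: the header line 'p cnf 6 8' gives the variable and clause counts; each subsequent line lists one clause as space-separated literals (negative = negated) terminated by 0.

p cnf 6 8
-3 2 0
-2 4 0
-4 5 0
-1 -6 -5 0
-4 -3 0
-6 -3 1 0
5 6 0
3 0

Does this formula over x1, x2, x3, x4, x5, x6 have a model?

Unsatisfiable

From the singleton clause (x3), x3 = True.
From the singleton clause (x2), x2 = True.
From the singleton clause (x4), x4 = True.
But (¬x4) is also a unit clause — contradiction.
No assignment satisfies every clause.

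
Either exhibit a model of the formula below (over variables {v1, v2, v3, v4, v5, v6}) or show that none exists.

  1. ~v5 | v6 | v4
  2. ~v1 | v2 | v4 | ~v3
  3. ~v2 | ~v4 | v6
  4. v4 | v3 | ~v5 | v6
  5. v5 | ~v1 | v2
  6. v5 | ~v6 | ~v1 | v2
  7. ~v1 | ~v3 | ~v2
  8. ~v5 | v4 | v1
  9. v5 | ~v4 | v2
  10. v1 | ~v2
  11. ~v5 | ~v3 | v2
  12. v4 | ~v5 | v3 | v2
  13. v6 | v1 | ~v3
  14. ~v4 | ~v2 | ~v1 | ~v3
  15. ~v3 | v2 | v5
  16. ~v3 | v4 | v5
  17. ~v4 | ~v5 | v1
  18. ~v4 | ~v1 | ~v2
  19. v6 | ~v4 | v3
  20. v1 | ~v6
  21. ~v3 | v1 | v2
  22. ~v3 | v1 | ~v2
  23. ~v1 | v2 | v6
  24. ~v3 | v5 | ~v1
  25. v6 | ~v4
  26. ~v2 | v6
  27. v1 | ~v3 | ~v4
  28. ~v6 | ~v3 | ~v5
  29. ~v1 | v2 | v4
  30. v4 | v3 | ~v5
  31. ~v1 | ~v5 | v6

Branch on v1: set v1 = 1.
Branch on v5: set v5 = 0.
From the singleton clause (v2), v2 = 1.
From the singleton clause (~v3), v3 = 0.
From the singleton clause (~v4), v4 = 0.
From the singleton clause (v6), v6 = 1.
All clauses are satisfied.

v1: 1; v2: 1; v3: 0; v4: 0; v5: 0; v6: 1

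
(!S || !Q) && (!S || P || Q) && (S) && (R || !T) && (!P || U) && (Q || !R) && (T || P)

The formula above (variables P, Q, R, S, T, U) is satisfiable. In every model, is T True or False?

False

Suppose T = true.
Unit clause (S) forces S = true.
Unit clause (!Q) forces Q = false.
Unit clause (P) forces P = true.
Unit clause (R) forces R = true.
That conflicts with the unit clause (!R).
So every satisfying assignment has T = False.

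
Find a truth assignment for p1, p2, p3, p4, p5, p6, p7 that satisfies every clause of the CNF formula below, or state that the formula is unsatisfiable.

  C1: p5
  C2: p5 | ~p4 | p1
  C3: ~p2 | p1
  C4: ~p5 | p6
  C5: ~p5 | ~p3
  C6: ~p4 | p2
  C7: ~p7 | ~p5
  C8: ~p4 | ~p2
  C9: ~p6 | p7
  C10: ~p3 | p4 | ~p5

The clause (p5) is unit, so p5 = 1.
The clause (p6) is unit, so p6 = 1.
The clause (~p3) is unit, so p3 = 0.
The clause (~p7) is unit, so p7 = 0.
That conflicts with the unit clause (p7).

UNSATISFIABLE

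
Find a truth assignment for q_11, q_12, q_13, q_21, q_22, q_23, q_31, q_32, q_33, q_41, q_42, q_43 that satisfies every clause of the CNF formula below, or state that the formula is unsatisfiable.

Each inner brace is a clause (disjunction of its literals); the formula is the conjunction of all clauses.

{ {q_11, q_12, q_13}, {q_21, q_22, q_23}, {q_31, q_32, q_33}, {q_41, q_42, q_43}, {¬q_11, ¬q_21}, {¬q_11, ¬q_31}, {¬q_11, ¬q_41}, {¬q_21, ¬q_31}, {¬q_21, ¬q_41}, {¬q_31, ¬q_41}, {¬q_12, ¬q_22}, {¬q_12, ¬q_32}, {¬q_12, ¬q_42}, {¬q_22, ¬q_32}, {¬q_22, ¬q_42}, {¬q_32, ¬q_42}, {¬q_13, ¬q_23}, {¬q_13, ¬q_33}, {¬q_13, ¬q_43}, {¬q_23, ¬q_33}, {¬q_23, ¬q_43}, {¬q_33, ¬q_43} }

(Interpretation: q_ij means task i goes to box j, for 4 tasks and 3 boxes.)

Try q_11 = False.
Try q_12 = True.
Unit clause (¬q_22) forces q_22 = False.
Unit clause (¬q_32) forces q_32 = False.
Unit clause (¬q_42) forces q_42 = False.
Try q_21 = True.
Unit clause (¬q_31) forces q_31 = False.
Unit clause (q_33) forces q_33 = True.
Unit clause (¬q_41) forces q_41 = False.
Unit clause (q_43) forces q_43 = True.
Now (¬q_43) is unsatisfied and unit — conflict.
So q_21 must be the other value — set q_21 = False.
Unit clause (q_23) forces q_23 = True.
Unit clause (¬q_13) forces q_13 = False.
Unit clause (¬q_33) forces q_33 = False.
Unit clause (q_31) forces q_31 = True.
Unit clause (¬q_41) forces q_41 = False.
Unit clause (q_43) forces q_43 = True.
Now (¬q_43) is unsatisfied and unit — conflict.
Both values of q_21 lead to a conflict.
So q_12 must be the other value — set q_12 = False.
Unit clause (q_13) forces q_13 = True.
Unit clause (¬q_23) forces q_23 = False.
Unit clause (¬q_33) forces q_33 = False.
Unit clause (¬q_43) forces q_43 = False.
Try q_21 = True.
Unit clause (¬q_31) forces q_31 = False.
Unit clause (q_32) forces q_32 = True.
Unit clause (¬q_41) forces q_41 = False.
Unit clause (q_42) forces q_42 = True.
Now (¬q_42) is unsatisfied and unit — conflict.
So q_21 must be the other value — set q_21 = False.
Unit clause (q_22) forces q_22 = True.
Unit clause (¬q_32) forces q_32 = False.
Unit clause (q_31) forces q_31 = True.
Unit clause (¬q_41) forces q_41 = False.
Unit clause (q_42) forces q_42 = True.
Now (¬q_42) is unsatisfied and unit — conflict.
Both values of q_21 lead to a conflict.
Both values of q_12 lead to a conflict.
So q_11 must be the other value — set q_11 = True.
Unit clause (¬q_21) forces q_21 = False.
Unit clause (¬q_31) forces q_31 = False.
Unit clause (¬q_41) forces q_41 = False.
Try q_22 = True.
Unit clause (¬q_12) forces q_12 = False.
Unit clause (¬q_32) forces q_32 = False.
Unit clause (q_33) forces q_33 = True.
Unit clause (¬q_42) forces q_42 = False.
Unit clause (q_43) forces q_43 = True.
Now (¬q_43) is unsatisfied and unit — conflict.
So q_22 must be the other value — set q_22 = False.
Unit clause (q_23) forces q_23 = True.
Unit clause (¬q_13) forces q_13 = False.
Unit clause (¬q_33) forces q_33 = False.
Unit clause (q_32) forces q_32 = True.
Unit clause (¬q_12) forces q_12 = False.
Unit clause (¬q_42) forces q_42 = False.
Unit clause (q_43) forces q_43 = True.
Now (¬q_43) is unsatisfied and unit — conflict.
Both values of q_22 lead to a conflict.
Both values of q_11 lead to a conflict.

UNSATISFIABLE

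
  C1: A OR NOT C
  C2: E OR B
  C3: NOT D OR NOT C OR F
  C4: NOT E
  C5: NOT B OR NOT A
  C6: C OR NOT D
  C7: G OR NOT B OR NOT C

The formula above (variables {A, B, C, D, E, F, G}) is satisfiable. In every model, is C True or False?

False

Suppose C = true.
From the singleton clause (A), A = true.
From the singleton clause (NOT E), E = false.
From the singleton clause (B), B = true.
Now (NOT B) is unsatisfied and unit — conflict.
So every satisfying assignment has C = False.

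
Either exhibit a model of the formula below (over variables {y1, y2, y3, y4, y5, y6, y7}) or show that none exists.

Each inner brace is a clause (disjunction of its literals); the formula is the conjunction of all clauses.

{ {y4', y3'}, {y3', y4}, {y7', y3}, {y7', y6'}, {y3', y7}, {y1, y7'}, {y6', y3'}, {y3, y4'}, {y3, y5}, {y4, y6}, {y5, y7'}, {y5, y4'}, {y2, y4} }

y1 ↦ 0, y2 ↦ 1, y3 ↦ 0, y4 ↦ 0, y5 ↦ 1, y6 ↦ 1, y7 ↦ 0

Branch on y4: set y4 = 0.
The clause (y3') is unit, so y3 = 0.
The clause (y7') is unit, so y7 = 0.
The clause (y5) is unit, so y5 = 1.
The clause (y6) is unit, so y6 = 1.
The clause (y2) is unit, so y2 = 1.
No clause remains; y1 is free.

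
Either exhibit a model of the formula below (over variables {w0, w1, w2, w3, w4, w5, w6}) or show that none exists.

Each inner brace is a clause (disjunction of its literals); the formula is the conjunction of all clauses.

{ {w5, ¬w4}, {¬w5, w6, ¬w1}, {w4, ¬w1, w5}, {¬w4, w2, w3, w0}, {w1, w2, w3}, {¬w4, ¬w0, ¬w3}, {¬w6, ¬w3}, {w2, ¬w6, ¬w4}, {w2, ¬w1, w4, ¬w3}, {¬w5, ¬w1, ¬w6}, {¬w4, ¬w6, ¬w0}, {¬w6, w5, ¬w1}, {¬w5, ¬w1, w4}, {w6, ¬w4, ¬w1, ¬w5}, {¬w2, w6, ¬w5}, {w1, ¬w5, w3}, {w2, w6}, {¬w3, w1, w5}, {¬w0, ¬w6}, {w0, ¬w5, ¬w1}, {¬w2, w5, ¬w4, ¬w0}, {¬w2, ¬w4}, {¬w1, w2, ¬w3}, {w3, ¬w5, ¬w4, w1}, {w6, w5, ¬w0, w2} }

Suppose w5 = False.
The clause (¬w4) is unit, so w4 = False.
The clause (¬w1) is unit, so w1 = False.
The clause (¬w3) is unit, so w3 = False.
The clause (w2) is unit, so w2 = True.
Suppose w0 = False.
No clause remains; w6 is free.

w0 ↦ False, w1 ↦ False, w2 ↦ True, w3 ↦ False, w4 ↦ False, w5 ↦ False, w6 ↦ False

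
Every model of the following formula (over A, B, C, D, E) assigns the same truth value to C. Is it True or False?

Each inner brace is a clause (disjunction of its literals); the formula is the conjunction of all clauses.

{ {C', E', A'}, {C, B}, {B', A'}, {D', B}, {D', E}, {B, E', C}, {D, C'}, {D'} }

False

Suppose C = 1.
Unit clause (D) forces D = 1.
That conflicts with the unit clause (D').
So every satisfying assignment has C = False.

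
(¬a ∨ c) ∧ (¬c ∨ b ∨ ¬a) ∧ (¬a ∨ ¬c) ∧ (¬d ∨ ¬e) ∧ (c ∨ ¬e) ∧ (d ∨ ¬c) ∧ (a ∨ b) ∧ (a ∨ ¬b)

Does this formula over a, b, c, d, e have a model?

Case a = False:
(b) alone gives b = True.
But (¬b) is also a unit clause — contradiction.
Undo a and try a = True.
(c) alone gives c = True.
But (¬c) is also a unit clause — contradiction.
Either choice for a ends in contradiction.
No assignment satisfies every clause.

No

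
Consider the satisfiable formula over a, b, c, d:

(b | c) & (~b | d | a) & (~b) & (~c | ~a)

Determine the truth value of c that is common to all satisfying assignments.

True

Suppose c = 0.
From the singleton clause (b), b = 1.
That conflicts with the unit clause (~b).
So every satisfying assignment has c = True.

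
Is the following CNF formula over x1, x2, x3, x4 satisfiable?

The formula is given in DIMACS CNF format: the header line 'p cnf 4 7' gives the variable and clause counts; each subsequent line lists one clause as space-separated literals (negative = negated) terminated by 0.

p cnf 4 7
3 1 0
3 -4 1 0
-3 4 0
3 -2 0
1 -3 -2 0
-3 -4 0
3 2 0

No

Case x3 = True:
From the singleton clause (x4), x4 = True.
But (¬x4) is also a unit clause — contradiction.
Backtrack on x3: now try x3 = False.
From the singleton clause (x1), x1 = True.
From the singleton clause (¬x2), x2 = False.
But (x2) is also a unit clause — contradiction.
Both values of x3 lead to a conflict.
No assignment satisfies every clause.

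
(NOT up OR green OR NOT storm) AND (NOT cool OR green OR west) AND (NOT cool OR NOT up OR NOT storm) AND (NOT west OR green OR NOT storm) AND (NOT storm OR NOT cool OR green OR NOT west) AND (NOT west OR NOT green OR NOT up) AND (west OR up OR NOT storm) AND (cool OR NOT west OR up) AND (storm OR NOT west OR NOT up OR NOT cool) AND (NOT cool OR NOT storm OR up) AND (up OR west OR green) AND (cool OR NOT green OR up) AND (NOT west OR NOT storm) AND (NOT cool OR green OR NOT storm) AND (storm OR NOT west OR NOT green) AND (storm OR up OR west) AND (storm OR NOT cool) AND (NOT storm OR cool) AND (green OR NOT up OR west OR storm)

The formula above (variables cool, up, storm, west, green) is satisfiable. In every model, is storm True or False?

False

Suppose storm = true.
(NOT west) alone gives west = false.
(up) alone gives up = true.
(green) alone gives green = true.
(NOT cool) alone gives cool = false.
That conflicts with the unit clause (cool).
So every satisfying assignment has storm = False.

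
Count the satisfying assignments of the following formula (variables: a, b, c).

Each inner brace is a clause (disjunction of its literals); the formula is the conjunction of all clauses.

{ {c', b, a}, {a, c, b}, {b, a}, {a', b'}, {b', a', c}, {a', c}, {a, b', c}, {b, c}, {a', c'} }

There are 2^3 = 8 truth assignments over (a, b, c).
Check each against the 9 clauses (columns in the order a, b, c):
  F F F  ✗ fails (a + c + b)
  F F T  ✗ fails (c' + b + a)
  F T F  ✗ fails (a + b' + c)
  F T T  ✓ satisfies all
  T F F  ✗ fails (a' + c)
  T F T  ✗ fails (a' + c')
  T T F  ✗ fails (a' + b')
  T T T  ✗ fails (a' + b')
1 of the 8 rows is a model.

1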